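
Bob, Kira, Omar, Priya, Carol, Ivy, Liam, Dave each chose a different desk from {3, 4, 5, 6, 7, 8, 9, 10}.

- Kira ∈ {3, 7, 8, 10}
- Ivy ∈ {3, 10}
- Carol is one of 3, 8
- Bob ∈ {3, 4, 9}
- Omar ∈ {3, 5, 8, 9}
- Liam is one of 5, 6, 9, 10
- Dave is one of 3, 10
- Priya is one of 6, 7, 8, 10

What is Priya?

The 8 variables together cover exactly {3, 4, 5, 6, 7, 8, 9, 10} — 8 values for 8 variables — and 4 appears only in Bob's list, so Bob = 4.
Ivy and Dave between them cover only {3, 10} — a naked pair. Remove those values from Kira, Omar, Priya, Carol, Liam.
Carol has just one choice, so Carol = 8. Strike 8 from Kira, Omar, Priya.
That leaves Kira = 7. Strike 7 from Priya.
So Priya = 6.

6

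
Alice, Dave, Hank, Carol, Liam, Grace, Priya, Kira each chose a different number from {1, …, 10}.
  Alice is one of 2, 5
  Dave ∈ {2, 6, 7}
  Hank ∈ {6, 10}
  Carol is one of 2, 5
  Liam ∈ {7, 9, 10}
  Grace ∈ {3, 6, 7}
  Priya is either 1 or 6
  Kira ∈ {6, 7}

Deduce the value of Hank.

The 8 variables together cover exactly {1, 2, 3, 5, 6, 7, 9, 10} — 8 values for 8 variables — and 1 appears only in Priya's list, so Priya = 1.
The 7 still-open variables together cover exactly {2, 3, 5, 6, 7, 9, 10} — 7 values for 7 variables — and 3 appears only in Grace's list, so Grace = 3.
The 6 still-open variables draw from only 6 values {2, 5, 6, 7, 9, 10}, so each is used; only Liam can be 9, hence Liam = 9.
Among the 5 still-open variables, 10 fits only Hank (and all 5 values in {2, 5, 6, 7, 10} must be used), so Hank = 10.

10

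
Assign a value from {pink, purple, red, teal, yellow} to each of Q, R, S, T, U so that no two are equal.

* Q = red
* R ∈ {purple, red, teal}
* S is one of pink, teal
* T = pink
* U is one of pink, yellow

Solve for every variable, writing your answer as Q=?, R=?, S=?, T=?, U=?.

Q=red, R=purple, S=teal, T=pink, U=yellow

Q must be red (only option left). So R can't be red.
T has just one choice, so T = pink. Eliminate pink elsewhere: S, U.
U must be yellow (only option left).
S's domain is down to {teal}, so S = teal. So R can't be teal.
R's domain is down to {purple}, so R = purple.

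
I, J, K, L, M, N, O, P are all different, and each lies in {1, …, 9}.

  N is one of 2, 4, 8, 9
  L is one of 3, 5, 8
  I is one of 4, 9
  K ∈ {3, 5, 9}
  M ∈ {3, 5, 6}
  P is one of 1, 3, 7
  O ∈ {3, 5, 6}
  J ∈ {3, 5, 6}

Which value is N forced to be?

2

The 3 variables J, M, O are confined to {3, 5, 6}, which locks those values in; drop them from K, L, P.
K must be 9 (only option left). Eliminate 9 elsewhere: I, N.
L has just one choice, so L = 8. Strike 8 from N.
I must be 4 (only option left). Eliminate 4 elsewhere: N.
So N = 2.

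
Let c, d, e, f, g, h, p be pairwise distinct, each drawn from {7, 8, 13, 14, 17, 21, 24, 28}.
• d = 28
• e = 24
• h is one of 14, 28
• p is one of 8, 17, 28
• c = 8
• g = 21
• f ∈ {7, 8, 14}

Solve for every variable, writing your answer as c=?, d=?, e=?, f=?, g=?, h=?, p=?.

c has just one choice, so c = 8. Remove 8 from f, p.
d must be 28 (only option left). Eliminate 28 elsewhere: h, p.
e must be 24 (only option left).
g must be 21 (only option left).
That leaves h = 14. So f can't be 14.
p has just one choice, so p = 17.
That leaves f = 7.

c=8, d=28, e=24, f=7, g=21, h=14, p=17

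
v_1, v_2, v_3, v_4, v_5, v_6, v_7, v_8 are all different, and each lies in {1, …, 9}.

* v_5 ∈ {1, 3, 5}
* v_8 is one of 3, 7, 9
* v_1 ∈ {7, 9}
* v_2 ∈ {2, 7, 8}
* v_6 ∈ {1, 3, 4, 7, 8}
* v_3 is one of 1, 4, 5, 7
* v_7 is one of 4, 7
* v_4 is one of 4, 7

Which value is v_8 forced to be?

3

The 8 variables together cover exactly {1, 2, 3, 4, 5, 7, 8, 9} — 8 values for 8 variables — and 2 appears only in v_2's list, so v_2 = 2.
Among the 7 still-open variables, 8 fits only v_6 (and all 7 values in {1, 3, 4, 5, 7, 8, 9} must be used), so v_6 = 8.
The 2 variables v_4 and v_7 are confined to {4, 7}, which locks those values in; drop them from v_1, v_3, v_8.
v_1 has just one choice, so v_1 = 9. Remove 9 from v_8.
So v_8 = 3.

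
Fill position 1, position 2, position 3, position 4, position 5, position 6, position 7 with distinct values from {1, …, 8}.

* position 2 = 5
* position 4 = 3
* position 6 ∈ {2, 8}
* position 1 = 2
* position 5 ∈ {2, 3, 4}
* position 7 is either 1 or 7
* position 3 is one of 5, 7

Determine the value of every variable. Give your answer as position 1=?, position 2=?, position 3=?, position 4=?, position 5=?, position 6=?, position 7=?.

position 1's domain is down to {2}, so position 1 = 2. Eliminate 2 elsewhere: position 5, position 6.
That leaves position 2 = 5. Strike 5 from position 3.
position 3's domain is down to {7}, so position 3 = 7. Strike 7 from position 7.
That leaves position 4 = 3. Remove 3 from position 5.
position 5's domain is down to {4}, so position 5 = 4.
position 6 must be 8 (only option left).
position 7 has just one choice, so position 7 = 1.

position 1=2, position 2=5, position 3=7, position 4=3, position 5=4, position 6=8, position 7=1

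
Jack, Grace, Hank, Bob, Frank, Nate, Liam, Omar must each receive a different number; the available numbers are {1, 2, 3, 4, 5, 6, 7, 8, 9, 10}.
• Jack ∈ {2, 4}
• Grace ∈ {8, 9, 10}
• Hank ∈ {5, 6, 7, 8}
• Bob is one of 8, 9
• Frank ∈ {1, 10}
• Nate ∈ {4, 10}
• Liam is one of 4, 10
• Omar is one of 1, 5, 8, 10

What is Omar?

5

Nate and Liam between them cover only {4, 10} — a naked pair. Remove those values from Jack, Grace, Frank, Omar.
Jack has just one choice, so Jack = 2.
That leaves Frank = 1. Strike 1 from Omar.
Grace and Bob share exactly the 2 values {8, 9}; by pigeonhole those values go to them, so strike 8, 9 from Hank, Omar.
So Omar = 5.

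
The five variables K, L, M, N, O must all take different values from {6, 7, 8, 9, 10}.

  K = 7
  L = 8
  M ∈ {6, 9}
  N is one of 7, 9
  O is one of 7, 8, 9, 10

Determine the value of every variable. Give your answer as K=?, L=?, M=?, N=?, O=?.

K must be 7 (only option left). So N, O can't be 7.
L has just one choice, so L = 8. So O can't be 8.
N must be 9 (only option left). Strike 9 from M, O.
That leaves O = 10.
M has just one choice, so M = 6.

K=7, L=8, M=6, N=9, O=10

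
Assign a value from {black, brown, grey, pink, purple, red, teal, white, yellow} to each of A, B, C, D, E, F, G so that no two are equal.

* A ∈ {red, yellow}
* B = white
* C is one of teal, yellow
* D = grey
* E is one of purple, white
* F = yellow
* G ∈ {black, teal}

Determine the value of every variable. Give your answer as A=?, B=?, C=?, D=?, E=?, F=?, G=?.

A=red, B=white, C=teal, D=grey, E=purple, F=yellow, G=black

B's domain is down to {white}, so B = white. Strike white from E.
D's domain is down to {grey}, so D = grey.
E's domain is down to {purple}, so E = purple.
F's domain is down to {yellow}, so F = yellow. Strike yellow from A, C.
A has just one choice, so A = red.
C has just one choice, so C = teal. So G can't be teal.
G must be black (only option left).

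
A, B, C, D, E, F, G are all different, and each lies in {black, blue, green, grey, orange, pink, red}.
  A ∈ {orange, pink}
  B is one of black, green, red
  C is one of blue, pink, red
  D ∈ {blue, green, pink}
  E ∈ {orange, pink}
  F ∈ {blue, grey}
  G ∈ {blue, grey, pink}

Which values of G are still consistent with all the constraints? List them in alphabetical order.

Among the 7 variables, black fits only B (and all 7 values in {black, blue, green, grey, orange, pink, red} must be used), so B = black.
The 6 still-open variables together cover exactly {blue, green, grey, orange, pink, red} — 6 values for 6 variables — and green appears only in D's list, so D = green.
The 5 still-open variables together cover exactly {blue, grey, orange, pink, red} — 5 values for 5 variables — and red appears only in C's list, so C = red.
A and E between them cover only {orange, pink} — a naked pair. Remove those values from G.
No further eliminations apply; G can still be any of blue, grey.

blue, grey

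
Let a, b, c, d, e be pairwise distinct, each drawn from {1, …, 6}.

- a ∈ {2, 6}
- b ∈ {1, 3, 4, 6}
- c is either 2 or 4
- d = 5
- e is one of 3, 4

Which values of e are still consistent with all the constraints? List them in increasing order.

d has just one choice, so d = 5.
No further eliminations apply; e can still be any of 3, 4.

3, 4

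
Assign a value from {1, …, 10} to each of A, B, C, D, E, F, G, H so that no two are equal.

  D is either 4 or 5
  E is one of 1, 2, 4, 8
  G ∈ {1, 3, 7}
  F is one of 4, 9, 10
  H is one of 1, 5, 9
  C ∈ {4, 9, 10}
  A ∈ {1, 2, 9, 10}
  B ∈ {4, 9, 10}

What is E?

The 3 variables B, C, F are confined to {4, 9, 10}, which locks those values in; drop them from A, D, E, H.
D has just one choice, so D = 5. Strike 5 from H.
H has just one choice, so H = 1. Remove 1 from A, E, G.
A must be 2 (only option left). So E can't be 2.
So E = 8.

8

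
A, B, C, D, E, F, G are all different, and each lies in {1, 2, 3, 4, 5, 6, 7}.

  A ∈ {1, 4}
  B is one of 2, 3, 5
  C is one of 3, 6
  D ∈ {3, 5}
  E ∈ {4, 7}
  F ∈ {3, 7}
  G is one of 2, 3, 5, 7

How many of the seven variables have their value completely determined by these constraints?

3

Among the 7 variables, 1 fits only A (and all 7 values in {1, 2, 3, 4, 5, 6, 7} must be used), so A = 1.
The 6 still-open variables together cover exactly {2, 3, 4, 5, 6, 7} — 6 values for 6 variables — and 4 appears only in E's list, so E = 4.
The 5 still-open variables draw from only 5 values {2, 3, 5, 6, 7}, so each is used; only C can be 6, hence C = 6.
Determined: A=1, C=6, E=4. The other variables each still have more than one consistent value. That makes 3.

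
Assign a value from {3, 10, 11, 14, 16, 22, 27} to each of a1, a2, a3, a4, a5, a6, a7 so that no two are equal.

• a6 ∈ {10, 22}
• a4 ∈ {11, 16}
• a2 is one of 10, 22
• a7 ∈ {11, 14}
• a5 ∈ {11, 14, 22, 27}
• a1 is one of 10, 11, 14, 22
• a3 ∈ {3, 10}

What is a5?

The 7 variables together cover exactly {3, 10, 11, 14, 16, 22, 27} — 7 values for 7 variables — and 3 appears only in a3's list, so a3 = 3.
Among the 6 still-open variables, 16 fits only a4 (and all 6 values in {10, 11, 14, 16, 22, 27} must be used), so a4 = 16.
Among the 5 still-open variables, 27 fits only a5 (and all 5 values in {10, 11, 14, 22, 27} must be used), so a5 = 27.

27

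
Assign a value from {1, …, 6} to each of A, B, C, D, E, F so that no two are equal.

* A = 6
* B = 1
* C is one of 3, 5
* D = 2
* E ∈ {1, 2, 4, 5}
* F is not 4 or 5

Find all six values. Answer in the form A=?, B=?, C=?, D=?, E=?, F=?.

A=6, B=1, C=5, D=2, E=4, F=3

A must be 6 (only option left). So F can't be 6.
B must be 1 (only option left). Strike 1 from E, F.
D has just one choice, so D = 2. So E, F can't be 2.
F must be 3 (only option left). Strike 3 from C.
C's domain is down to {5}, so C = 5. Remove 5 from E.
That leaves E = 4.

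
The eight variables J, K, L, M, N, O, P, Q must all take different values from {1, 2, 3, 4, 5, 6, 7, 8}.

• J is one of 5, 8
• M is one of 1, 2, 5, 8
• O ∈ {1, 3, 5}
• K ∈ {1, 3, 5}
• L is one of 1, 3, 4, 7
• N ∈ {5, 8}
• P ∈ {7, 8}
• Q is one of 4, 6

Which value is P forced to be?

Among the 8 variables, 2 fits only M (and all 8 values in {1, 2, 3, 4, 5, 6, 7, 8} must be used), so M = 2.
The 7 still-open variables draw from only 7 values {1, 3, 4, 5, 6, 7, 8}, so each is used; only Q can be 6, hence Q = 6.
The 6 still-open variables together cover exactly {1, 3, 4, 5, 7, 8} — 6 values for 6 variables — and 4 appears only in L's list, so L = 4.
The 5 still-open variables together cover exactly {1, 3, 5, 7, 8} — 5 values for 5 variables — and 7 appears only in P's list, so P = 7.

7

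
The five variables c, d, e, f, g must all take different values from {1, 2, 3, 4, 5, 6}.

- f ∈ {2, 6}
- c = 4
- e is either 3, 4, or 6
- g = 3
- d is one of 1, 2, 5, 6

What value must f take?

c has just one choice, so c = 4. Eliminate 4 elsewhere: e.
g must be 3 (only option left). Strike 3 from e.
e's domain is down to {6}, so e = 6. Eliminate 6 elsewhere: d, f.
So f = 2.

2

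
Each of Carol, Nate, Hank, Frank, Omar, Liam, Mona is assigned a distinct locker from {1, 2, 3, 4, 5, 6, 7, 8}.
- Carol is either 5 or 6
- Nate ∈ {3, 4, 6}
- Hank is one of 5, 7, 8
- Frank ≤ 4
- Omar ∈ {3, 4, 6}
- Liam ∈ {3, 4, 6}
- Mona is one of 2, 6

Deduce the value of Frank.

Nate, Omar, Liam share exactly the 3 values {3, 4, 6}; by pigeonhole those values go to them, so strike 3, 4, 6 from Carol, Frank, Mona.
Carol has just one choice, so Carol = 5. Remove 5 from Hank.
That leaves Mona = 2. Remove 2 from Frank.
So Frank = 1.

1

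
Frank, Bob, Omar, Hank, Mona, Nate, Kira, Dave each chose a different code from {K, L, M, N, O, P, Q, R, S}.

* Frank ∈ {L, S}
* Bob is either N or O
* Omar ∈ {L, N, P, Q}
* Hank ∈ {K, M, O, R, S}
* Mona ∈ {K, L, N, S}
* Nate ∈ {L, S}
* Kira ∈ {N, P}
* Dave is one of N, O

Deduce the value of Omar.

The 2 variables Frank and Nate are confined to {L, S}, which locks those values in; drop them from Omar, Hank, Mona.
Bob and Dave share exactly the 2 values {N, O}; by pigeonhole those values go to them, so strike N, O from Omar, Hank, Mona, Kira.
Mona has just one choice, so Mona = K. Strike K from Hank.
Kira has just one choice, so Kira = P. Eliminate P elsewhere: Omar.
So Omar = Q.

Q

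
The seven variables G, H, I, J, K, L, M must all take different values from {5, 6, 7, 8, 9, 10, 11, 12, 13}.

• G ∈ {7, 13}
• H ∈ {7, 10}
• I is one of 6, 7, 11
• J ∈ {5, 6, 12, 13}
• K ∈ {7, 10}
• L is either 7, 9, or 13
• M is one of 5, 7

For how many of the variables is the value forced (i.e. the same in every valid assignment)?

3

The 2 variables H and K are confined to {7, 10}, which locks those values in; drop them from G, I, L, M.
G's domain is down to {13}, so G = 13. Strike 13 from J, L.
L must be 9 (only option left).
M has just one choice, so M = 5. Strike 5 from J.
Determined: G=13, L=9, M=5. The other variables each still have more than one consistent value. That makes 3.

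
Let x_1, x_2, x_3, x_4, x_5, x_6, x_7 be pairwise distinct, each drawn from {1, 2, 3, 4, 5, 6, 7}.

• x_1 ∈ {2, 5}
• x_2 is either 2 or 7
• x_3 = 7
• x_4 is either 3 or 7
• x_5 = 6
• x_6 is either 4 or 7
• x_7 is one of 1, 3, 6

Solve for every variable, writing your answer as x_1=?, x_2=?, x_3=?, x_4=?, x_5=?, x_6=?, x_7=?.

x_1=5, x_2=2, x_3=7, x_4=3, x_5=6, x_6=4, x_7=1

x_3's domain is down to {7}, so x_3 = 7. Strike 7 from x_2, x_4, x_6.
x_4 must be 3 (only option left). Remove 3 from x_7.
That leaves x_5 = 6. Strike 6 from x_7.
x_6 has just one choice, so x_6 = 4.
x_7 has just one choice, so x_7 = 1.
x_2's domain is down to {2}, so x_2 = 2. So x_1 can't be 2.
x_1 has just one choice, so x_1 = 5.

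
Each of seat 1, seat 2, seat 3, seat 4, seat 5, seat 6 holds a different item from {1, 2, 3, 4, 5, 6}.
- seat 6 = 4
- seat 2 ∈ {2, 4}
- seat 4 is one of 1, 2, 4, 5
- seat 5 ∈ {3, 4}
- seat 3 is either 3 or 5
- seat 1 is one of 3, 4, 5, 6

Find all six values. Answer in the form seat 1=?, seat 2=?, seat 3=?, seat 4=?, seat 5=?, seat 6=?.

seat 6 must be 4 (only option left). Eliminate 4 elsewhere: seat 1, seat 2, seat 4, seat 5.
seat 2's domain is down to {2}, so seat 2 = 2. So seat 4 can't be 2.
seat 5 must be 3 (only option left). Strike 3 from seat 1, seat 3.
That leaves seat 3 = 5. Remove 5 from seat 1, seat 4.
seat 4's domain is down to {1}, so seat 4 = 1.
seat 1 must be 6 (only option left).

seat 1=6, seat 2=2, seat 3=5, seat 4=1, seat 5=3, seat 6=4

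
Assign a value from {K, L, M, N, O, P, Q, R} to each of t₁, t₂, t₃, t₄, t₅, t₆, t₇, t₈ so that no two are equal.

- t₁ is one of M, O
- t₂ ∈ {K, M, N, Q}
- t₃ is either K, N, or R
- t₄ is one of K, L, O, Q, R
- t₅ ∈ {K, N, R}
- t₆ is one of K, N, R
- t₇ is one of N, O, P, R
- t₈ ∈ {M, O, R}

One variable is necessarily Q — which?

t₂

The 8 variables together cover exactly {K, L, M, N, O, P, Q, R} — 8 values for 8 variables — and L appears only in t₄'s list, so t₄ = L.
Among the 7 still-open variables, P fits only t₇ (and all 7 values in {K, M, N, O, P, Q, R} must be used), so t₇ = P.
The 6 still-open variables together cover exactly {K, M, N, O, Q, R} — 6 values for 6 variables — and Q appears only in t₂'s list, so t₂ = Q.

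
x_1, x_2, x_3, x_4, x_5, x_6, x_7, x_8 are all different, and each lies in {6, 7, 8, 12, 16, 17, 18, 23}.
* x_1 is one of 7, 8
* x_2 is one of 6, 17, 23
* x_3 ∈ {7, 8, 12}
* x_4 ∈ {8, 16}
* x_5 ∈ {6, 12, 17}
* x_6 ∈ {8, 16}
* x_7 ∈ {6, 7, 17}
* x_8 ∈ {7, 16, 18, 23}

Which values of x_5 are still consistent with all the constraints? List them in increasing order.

6, 17

The 8 variables draw from only 8 values {6, 7, 8, 12, 16, 17, 18, 23}, so each is used; only x_8 can be 18, hence x_8 = 18.
The 7 still-open variables draw from only 7 values {6, 7, 8, 12, 16, 17, 23}, so each is used; only x_2 can be 23, hence x_2 = 23.
x_4 and x_6 share exactly the 2 values {8, 16}; by pigeonhole those values go to them, so strike 8, 16 from x_1, x_3.
That leaves x_1 = 7. Strike 7 from x_3, x_7.
That leaves x_3 = 12. Remove 12 from x_5.
No further eliminations apply; x_5 can still be any of 6, 17.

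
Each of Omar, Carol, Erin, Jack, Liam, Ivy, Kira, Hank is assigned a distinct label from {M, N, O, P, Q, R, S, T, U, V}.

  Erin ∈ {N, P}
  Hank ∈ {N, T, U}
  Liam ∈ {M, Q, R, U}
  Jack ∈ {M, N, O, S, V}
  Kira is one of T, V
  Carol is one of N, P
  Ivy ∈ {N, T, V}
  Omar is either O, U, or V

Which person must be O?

Omar

Carol and Erin between them cover only {N, P} — a naked pair. Remove those values from Jack, Ivy, Hank.
Ivy and Kira between them cover only {T, V} — a naked pair. Remove those values from Omar, Jack, Hank.
Hank's domain is down to {U}, so Hank = U. Eliminate U elsewhere: Omar, Liam.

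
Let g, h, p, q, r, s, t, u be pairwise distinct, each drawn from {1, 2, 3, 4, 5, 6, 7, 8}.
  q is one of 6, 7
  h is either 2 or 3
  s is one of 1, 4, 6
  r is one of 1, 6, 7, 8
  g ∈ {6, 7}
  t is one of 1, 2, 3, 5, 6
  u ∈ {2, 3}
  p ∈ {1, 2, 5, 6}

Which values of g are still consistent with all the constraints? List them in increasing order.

6, 7

The 8 variables together cover exactly {1, 2, 3, 4, 5, 6, 7, 8} — 8 values for 8 variables — and 4 appears only in s's list, so s = 4.
The 7 still-open variables draw from only 7 values {1, 2, 3, 5, 6, 7, 8}, so each is used; only r can be 8, hence r = 8.
g and q between them cover only {6, 7} — a naked pair. Remove those values from p, t.
h and u between them cover only {2, 3} — a naked pair. Remove those values from p, t.
No further eliminations apply; g can still be any of 6, 7.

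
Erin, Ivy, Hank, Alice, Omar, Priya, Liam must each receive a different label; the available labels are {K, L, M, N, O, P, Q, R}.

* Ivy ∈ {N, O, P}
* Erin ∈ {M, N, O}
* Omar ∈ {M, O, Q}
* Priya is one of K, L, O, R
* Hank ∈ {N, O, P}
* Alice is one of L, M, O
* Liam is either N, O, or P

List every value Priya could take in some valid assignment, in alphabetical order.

K, R

Ivy, Hank, Liam between them cover only {N, O, P} — a naked triple. Remove those values from Erin, Alice, Omar, Priya.
That leaves Erin = M. Eliminate M elsewhere: Alice, Omar.
Alice must be L (only option left). Remove L from Priya.
Omar must be Q (only option left).
No further eliminations apply; Priya can still be any of K, R.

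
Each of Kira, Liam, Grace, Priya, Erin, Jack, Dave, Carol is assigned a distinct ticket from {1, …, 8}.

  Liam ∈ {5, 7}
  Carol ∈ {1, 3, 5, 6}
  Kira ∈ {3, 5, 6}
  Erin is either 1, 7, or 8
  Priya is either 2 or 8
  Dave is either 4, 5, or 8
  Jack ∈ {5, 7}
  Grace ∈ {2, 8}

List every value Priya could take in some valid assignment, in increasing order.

The 8 variables together cover exactly {1, 2, 3, 4, 5, 6, 7, 8} — 8 values for 8 variables — and 4 appears only in Dave's list, so Dave = 4.
Liam and Jack between them cover only {5, 7} — a naked pair. Remove those values from Kira, Erin, Carol.
Grace and Priya between them cover only {2, 8} — a naked pair. Remove those values from Erin.
Erin's domain is down to {1}, so Erin = 1. So Carol can't be 1.
No further eliminations apply; Priya can still be any of 2, 8.

2, 8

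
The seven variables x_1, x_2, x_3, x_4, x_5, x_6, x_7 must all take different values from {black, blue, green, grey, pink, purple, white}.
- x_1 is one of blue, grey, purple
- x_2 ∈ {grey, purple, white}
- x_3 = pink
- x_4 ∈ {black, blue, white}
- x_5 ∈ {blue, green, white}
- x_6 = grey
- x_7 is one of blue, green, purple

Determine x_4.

x_3's domain is down to {pink}, so x_3 = pink.
That leaves x_6 = grey. So x_1, x_2 can't be grey.
The 5 still-open variables together cover exactly {black, blue, green, purple, white} — 5 values for 5 variables — and black appears only in x_4's list, so x_4 = black.

black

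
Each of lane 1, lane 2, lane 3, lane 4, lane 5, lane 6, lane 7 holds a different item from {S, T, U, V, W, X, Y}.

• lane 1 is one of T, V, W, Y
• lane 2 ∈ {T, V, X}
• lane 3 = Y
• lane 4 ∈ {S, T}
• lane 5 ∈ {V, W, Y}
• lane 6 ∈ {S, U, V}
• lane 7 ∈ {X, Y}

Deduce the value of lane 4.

S

lane 3 must be Y (only option left). Remove Y from lane 1, lane 5, lane 7.
lane 7 must be X (only option left). Strike X from lane 2.
The 5 still-open variables draw from only 5 values {S, T, U, V, W}, so each is used; only lane 6 can be U, hence lane 6 = U.
Among the 4 still-open variables, S fits only lane 4 (and all 4 values in {S, T, V, W} must be used), so lane 4 = S.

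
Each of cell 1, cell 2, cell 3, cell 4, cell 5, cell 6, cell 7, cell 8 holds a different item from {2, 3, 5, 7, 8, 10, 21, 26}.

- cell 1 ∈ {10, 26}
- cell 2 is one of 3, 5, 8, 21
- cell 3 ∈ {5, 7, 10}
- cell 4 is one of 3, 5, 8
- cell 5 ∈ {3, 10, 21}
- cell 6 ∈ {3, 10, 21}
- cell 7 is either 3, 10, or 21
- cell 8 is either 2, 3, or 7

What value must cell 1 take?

Among the 8 variables, 2 fits only cell 8 (and all 8 values in {2, 3, 5, 7, 8, 10, 21, 26} must be used), so cell 8 = 2.
Among the 7 still-open variables, 7 fits only cell 3 (and all 7 values in {3, 5, 7, 8, 10, 21, 26} must be used), so cell 3 = 7.
The 6 still-open variables together cover exactly {3, 5, 8, 10, 21, 26} — 6 values for 6 variables — and 26 appears only in cell 1's list, so cell 1 = 26.

26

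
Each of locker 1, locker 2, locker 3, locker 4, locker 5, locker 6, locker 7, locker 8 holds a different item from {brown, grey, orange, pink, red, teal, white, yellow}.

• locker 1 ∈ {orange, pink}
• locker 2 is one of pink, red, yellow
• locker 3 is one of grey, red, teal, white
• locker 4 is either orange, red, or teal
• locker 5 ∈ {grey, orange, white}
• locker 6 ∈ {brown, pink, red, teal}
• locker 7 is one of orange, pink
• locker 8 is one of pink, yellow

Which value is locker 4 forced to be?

teal

The 8 variables together cover exactly {brown, grey, orange, pink, red, teal, white, yellow} — 8 values for 8 variables — and brown appears only in locker 6's list, so locker 6 = brown.
The 2 variables locker 1 and locker 7 are confined to {orange, pink}, which locks those values in; drop them from locker 2, locker 4, locker 5, locker 8.
That leaves locker 8 = yellow. Remove yellow from locker 2.
locker 2's domain is down to {red}, so locker 2 = red. Strike red from locker 3, locker 4.
So locker 4 = teal.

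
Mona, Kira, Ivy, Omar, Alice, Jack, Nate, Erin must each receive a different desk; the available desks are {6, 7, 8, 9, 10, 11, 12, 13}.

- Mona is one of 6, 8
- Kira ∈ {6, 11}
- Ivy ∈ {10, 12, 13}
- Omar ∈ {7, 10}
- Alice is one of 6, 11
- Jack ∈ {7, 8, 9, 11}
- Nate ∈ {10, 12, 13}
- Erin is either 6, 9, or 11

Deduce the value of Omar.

10

The 2 variables Kira and Alice are confined to {6, 11}, which locks those values in; drop them from Mona, Jack, Erin.
Mona's domain is down to {8}, so Mona = 8. Remove 8 from Jack.
Erin's domain is down to {9}, so Erin = 9. Eliminate 9 elsewhere: Jack.
Jack's domain is down to {7}, so Jack = 7. Eliminate 7 elsewhere: Omar.
So Omar = 10.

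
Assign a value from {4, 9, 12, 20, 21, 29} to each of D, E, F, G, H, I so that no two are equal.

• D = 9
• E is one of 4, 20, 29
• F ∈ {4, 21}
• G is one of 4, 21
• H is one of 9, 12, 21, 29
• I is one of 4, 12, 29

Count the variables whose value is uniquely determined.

2

D must be 9 (only option left). Remove 9 from H.
The 5 still-open variables together cover exactly {4, 12, 20, 21, 29} — 5 values for 5 variables — and 20 appears only in E's list, so E = 20.
F and G share exactly the 2 values {4, 21}; by pigeonhole those values go to them, so strike 4, 21 from H, I.
Determined: D=9, E=20. The other variables each still have more than one consistent value. That makes 2.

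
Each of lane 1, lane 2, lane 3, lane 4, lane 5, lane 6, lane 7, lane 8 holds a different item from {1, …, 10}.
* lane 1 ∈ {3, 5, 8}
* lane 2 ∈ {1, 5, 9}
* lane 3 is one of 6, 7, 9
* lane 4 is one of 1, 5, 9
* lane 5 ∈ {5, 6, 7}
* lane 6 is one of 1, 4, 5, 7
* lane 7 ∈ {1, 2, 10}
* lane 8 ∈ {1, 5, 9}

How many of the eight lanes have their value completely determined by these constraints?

1

lane 2, lane 4, lane 8 share exactly the 3 values {1, 5, 9}; by pigeonhole those values go to them, so strike 1, 5, 9 from lane 1, lane 3, lane 5, lane 6, lane 7.
lane 3 and lane 5 between them cover only {6, 7} — a naked pair. Remove those values from lane 6.
lane 6 must be 4 (only option left).
Determined: lane 6=4. The other lanes each still have more than one consistent value. That makes 1.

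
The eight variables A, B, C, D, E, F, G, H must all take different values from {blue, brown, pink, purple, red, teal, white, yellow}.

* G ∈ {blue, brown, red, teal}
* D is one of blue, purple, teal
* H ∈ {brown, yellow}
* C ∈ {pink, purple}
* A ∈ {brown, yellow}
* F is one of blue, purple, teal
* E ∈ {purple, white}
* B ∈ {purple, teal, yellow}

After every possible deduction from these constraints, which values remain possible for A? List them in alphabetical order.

Among the 8 variables, pink fits only C (and all 8 values in {blue, brown, pink, purple, red, teal, white, yellow} must be used), so C = pink.
Among the 7 still-open variables, red fits only G (and all 7 values in {blue, brown, purple, red, teal, white, yellow} must be used), so G = red.
Among the 6 still-open variables, white fits only E (and all 6 values in {blue, brown, purple, teal, white, yellow} must be used), so E = white.
A and H between them cover only {brown, yellow} — a naked pair. Remove those values from B.
No further eliminations apply; A can still be any of brown, yellow.

brown, yellow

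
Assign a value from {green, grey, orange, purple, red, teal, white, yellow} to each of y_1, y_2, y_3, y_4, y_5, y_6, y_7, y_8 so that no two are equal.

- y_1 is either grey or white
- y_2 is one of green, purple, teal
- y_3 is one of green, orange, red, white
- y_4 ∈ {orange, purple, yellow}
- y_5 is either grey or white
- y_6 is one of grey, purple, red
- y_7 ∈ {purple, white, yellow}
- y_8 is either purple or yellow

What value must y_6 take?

red

The 8 variables together cover exactly {green, grey, orange, purple, red, teal, white, yellow} — 8 values for 8 variables — and teal appears only in y_2's list, so y_2 = teal.
Among the 7 still-open variables, green fits only y_3 (and all 7 values in {green, grey, orange, purple, red, white, yellow} must be used), so y_3 = green.
The 6 still-open variables draw from only 6 values {grey, orange, purple, red, white, yellow}, so each is used; only y_4 can be orange, hence y_4 = orange.
The 5 still-open variables draw from only 5 values {grey, purple, red, white, yellow}, so each is used; only y_6 can be red, hence y_6 = red.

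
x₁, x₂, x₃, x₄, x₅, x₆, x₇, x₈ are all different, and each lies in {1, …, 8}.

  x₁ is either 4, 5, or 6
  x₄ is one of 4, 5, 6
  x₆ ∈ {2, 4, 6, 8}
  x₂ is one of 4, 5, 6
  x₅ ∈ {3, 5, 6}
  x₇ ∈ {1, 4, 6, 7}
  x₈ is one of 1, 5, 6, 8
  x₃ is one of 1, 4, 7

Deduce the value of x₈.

8

The 8 variables together cover exactly {1, 2, 3, 4, 5, 6, 7, 8} — 8 values for 8 variables — and 2 appears only in x₆'s list, so x₆ = 2.
The 7 still-open variables draw from only 7 values {1, 3, 4, 5, 6, 7, 8}, so each is used; only x₅ can be 3, hence x₅ = 3.
The 6 still-open variables together cover exactly {1, 4, 5, 6, 7, 8} — 6 values for 6 variables — and 8 appears only in x₈'s list, so x₈ = 8.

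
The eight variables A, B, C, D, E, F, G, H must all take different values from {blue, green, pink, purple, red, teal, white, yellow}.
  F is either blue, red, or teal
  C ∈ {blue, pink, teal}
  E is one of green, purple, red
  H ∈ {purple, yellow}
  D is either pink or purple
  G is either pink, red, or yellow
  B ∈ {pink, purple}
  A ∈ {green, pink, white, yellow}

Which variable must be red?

G

The 8 variables together cover exactly {blue, green, pink, purple, red, teal, white, yellow} — 8 values for 8 variables — and white appears only in A's list, so A = white.
Among the 7 still-open variables, green fits only E (and all 7 values in {blue, green, pink, purple, red, teal, yellow} must be used), so E = green.
B and D between them cover only {pink, purple} — a naked pair. Remove those values from C, G, H.
H must be yellow (only option left). Eliminate yellow elsewhere: G.
So red goes to G.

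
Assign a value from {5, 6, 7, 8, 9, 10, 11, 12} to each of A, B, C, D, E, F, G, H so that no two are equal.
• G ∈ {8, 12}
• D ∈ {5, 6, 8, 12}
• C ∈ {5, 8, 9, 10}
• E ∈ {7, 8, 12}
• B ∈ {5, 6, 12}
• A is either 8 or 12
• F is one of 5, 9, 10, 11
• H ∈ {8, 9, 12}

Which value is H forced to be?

Among the 8 variables, 7 fits only E (and all 8 values in {5, 6, 7, 8, 9, 10, 11, 12} must be used), so E = 7.
The 7 still-open variables together cover exactly {5, 6, 8, 9, 10, 11, 12} — 7 values for 7 variables — and 11 appears only in F's list, so F = 11.
The 6 still-open variables together cover exactly {5, 6, 8, 9, 10, 12} — 6 values for 6 variables — and 10 appears only in C's list, so C = 10.
Among the 5 still-open variables, 9 fits only H (and all 5 values in {5, 6, 8, 9, 12} must be used), so H = 9.

9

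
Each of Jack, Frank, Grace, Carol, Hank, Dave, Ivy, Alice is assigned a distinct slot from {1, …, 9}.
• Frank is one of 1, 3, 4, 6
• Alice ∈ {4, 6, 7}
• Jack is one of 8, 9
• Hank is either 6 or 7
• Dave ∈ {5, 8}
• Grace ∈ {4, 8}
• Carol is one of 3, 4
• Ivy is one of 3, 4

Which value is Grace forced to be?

8

Among the 8 variables, 1 fits only Frank (and all 8 values in {1, 3, 4, 5, 6, 7, 8, 9} must be used), so Frank = 1.
Among the 7 still-open variables, 5 fits only Dave (and all 7 values in {3, 4, 5, 6, 7, 8, 9} must be used), so Dave = 5.
The 6 still-open variables draw from only 6 values {3, 4, 6, 7, 8, 9}, so each is used; only Jack can be 9, hence Jack = 9.
The 5 still-open variables draw from only 5 values {3, 4, 6, 7, 8}, so each is used; only Grace can be 8, hence Grace = 8.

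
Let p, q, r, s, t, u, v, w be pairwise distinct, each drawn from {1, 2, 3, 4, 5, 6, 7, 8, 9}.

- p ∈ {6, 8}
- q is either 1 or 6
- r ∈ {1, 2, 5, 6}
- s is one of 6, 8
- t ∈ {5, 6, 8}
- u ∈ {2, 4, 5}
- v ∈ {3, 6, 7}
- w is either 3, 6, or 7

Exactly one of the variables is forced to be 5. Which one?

Among the 8 variables, 4 fits only u (and all 8 values in {1, 2, 3, 4, 5, 6, 7, 8} must be used), so u = 4.
The 7 still-open variables together cover exactly {1, 2, 3, 5, 6, 7, 8} — 7 values for 7 variables — and 2 appears only in r's list, so r = 2.
The 6 still-open variables draw from only 6 values {1, 3, 5, 6, 7, 8}, so each is used; only q can be 1, hence q = 1.
Among the 5 still-open variables, 5 fits only t (and all 5 values in {3, 5, 6, 7, 8} must be used), so t = 5.

t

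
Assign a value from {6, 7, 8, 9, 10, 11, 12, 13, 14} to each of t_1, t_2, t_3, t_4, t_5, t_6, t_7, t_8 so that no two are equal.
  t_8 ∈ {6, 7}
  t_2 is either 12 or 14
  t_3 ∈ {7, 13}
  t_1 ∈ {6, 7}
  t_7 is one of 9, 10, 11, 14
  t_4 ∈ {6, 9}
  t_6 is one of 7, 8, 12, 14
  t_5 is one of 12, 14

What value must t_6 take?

t_1 and t_8 between them cover only {6, 7} — a naked pair. Remove those values from t_3, t_4, t_6.
That leaves t_3 = 13.
t_4's domain is down to {9}, so t_4 = 9. Remove 9 from t_7.
t_2 and t_5 between them cover only {12, 14} — a naked pair. Remove those values from t_6, t_7.
So t_6 = 8.

8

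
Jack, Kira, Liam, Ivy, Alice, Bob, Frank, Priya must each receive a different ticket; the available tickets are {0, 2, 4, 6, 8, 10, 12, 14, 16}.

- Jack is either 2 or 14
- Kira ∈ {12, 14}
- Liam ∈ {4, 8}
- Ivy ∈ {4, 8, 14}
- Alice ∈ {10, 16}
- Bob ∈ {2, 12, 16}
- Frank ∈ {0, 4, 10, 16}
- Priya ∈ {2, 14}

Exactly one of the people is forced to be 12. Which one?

Kira

The 8 variables together cover exactly {0, 2, 4, 8, 10, 12, 14, 16} — 8 values for 8 variables — and 0 appears only in Frank's list, so Frank = 0.
Among the 7 still-open variables, 10 fits only Alice (and all 7 values in {2, 4, 8, 10, 12, 14, 16} must be used), so Alice = 10.
Among the 6 still-open variables, 16 fits only Bob (and all 6 values in {2, 4, 8, 12, 14, 16} must be used), so Bob = 16.
Among the 5 still-open variables, 12 fits only Kira (and all 5 values in {2, 4, 8, 12, 14} must be used), so Kira = 12.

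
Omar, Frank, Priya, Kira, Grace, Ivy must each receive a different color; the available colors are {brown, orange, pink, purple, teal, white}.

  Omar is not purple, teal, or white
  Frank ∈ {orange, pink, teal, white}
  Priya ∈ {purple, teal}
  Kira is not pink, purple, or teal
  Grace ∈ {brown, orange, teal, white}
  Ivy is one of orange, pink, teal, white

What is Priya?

purple

The 6 variables together cover exactly {brown, orange, pink, purple, teal, white} — 6 values for 6 variables — and purple appears only in Priya's list, so Priya = purple.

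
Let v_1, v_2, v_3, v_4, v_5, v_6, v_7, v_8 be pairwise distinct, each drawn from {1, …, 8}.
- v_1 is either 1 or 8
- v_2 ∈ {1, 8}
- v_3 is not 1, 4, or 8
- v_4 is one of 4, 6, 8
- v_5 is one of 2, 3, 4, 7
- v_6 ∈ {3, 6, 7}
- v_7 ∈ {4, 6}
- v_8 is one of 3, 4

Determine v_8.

Among the 8 variables, 5 fits only v_3 (and all 8 values in {1, 2, 3, 4, 5, 6, 7, 8} must be used), so v_3 = 5.
The 7 still-open variables draw from only 7 values {1, 2, 3, 4, 6, 7, 8}, so each is used; only v_5 can be 2, hence v_5 = 2.
The 6 still-open variables draw from only 6 values {1, 3, 4, 6, 7, 8}, so each is used; only v_6 can be 7, hence v_6 = 7.
Among the 5 still-open variables, 3 fits only v_8 (and all 5 values in {1, 3, 4, 6, 8} must be used), so v_8 = 3.

3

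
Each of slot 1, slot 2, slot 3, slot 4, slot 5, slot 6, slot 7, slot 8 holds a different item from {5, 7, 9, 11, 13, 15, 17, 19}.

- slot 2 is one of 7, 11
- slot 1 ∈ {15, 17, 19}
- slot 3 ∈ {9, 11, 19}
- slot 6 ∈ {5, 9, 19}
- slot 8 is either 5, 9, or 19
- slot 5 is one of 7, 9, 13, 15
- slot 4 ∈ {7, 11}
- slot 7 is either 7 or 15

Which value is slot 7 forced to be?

The 8 variables together cover exactly {5, 7, 9, 11, 13, 15, 17, 19} — 8 values for 8 variables — and 13 appears only in slot 5's list, so slot 5 = 13.
The 7 still-open variables draw from only 7 values {5, 7, 9, 11, 15, 17, 19}, so each is used; only slot 1 can be 17, hence slot 1 = 17.
The 6 still-open variables draw from only 6 values {5, 7, 9, 11, 15, 19}, so each is used; only slot 7 can be 15, hence slot 7 = 15.

15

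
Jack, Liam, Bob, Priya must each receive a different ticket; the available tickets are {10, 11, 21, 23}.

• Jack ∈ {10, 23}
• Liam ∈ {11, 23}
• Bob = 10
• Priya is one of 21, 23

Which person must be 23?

Bob's domain is down to {10}, so Bob = 10. Strike 10 from Jack.
So 23 goes to Jack.

Jack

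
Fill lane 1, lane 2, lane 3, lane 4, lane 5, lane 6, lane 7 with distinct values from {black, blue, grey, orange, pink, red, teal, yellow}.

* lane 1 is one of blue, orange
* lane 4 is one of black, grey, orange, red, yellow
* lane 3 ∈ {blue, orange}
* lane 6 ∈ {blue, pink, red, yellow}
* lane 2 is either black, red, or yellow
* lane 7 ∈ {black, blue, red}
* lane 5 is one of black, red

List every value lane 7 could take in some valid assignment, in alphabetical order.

Among the 7 variables, grey fits only lane 4 (and all 7 values in {black, blue, grey, orange, pink, red, yellow} must be used), so lane 4 = grey.
Among the 6 still-open variables, pink fits only lane 6 (and all 6 values in {black, blue, orange, pink, red, yellow} must be used), so lane 6 = pink.
Among the 5 still-open variables, yellow fits only lane 2 (and all 5 values in {black, blue, orange, red, yellow} must be used), so lane 2 = yellow.
lane 1 and lane 3 share exactly the 2 values {blue, orange}; by pigeonhole those values go to them, so strike blue, orange from lane 7.
No further eliminations apply; lane 7 can still be any of black, red.

black, red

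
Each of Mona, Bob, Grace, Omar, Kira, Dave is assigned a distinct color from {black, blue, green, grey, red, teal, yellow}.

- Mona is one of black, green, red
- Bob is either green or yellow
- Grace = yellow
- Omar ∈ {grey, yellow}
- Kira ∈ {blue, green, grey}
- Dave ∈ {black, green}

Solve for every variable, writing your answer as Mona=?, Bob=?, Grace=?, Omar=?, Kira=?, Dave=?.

Mona=red, Bob=green, Grace=yellow, Omar=grey, Kira=blue, Dave=black

Grace must be yellow (only option left). Eliminate yellow elsewhere: Bob, Omar.
Omar has just one choice, so Omar = grey. Eliminate grey elsewhere: Kira.
Bob's domain is down to {green}, so Bob = green. Eliminate green elsewhere: Mona, Kira, Dave.
Kira's domain is down to {blue}, so Kira = blue.
That leaves Dave = black. So Mona can't be black.
Mona has just one choice, so Mona = red.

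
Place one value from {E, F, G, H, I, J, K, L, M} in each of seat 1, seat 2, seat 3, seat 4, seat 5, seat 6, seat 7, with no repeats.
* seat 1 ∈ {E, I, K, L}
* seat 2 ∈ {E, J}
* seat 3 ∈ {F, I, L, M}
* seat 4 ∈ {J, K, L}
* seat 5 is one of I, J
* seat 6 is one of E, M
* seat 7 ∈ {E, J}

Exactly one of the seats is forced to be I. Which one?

The 7 variables together cover exactly {E, F, I, J, K, L, M} — 7 values for 7 variables — and F appears only in seat 3's list, so seat 3 = F.
Among the 6 still-open variables, M fits only seat 6 (and all 6 values in {E, I, J, K, L, M} must be used), so seat 6 = M.
seat 2 and seat 7 between them cover only {E, J} — a naked pair. Remove those values from seat 1, seat 4, seat 5.
So I goes to seat 5.

seat 5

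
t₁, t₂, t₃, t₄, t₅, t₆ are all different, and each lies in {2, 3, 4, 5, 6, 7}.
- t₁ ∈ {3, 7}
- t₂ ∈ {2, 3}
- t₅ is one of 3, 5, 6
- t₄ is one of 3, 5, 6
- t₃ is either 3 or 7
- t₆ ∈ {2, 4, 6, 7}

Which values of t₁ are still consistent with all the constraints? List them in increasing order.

3, 7

Among the 6 variables, 4 fits only t₆ (and all 6 values in {2, 3, 4, 5, 6, 7} must be used), so t₆ = 4.
The 5 still-open variables draw from only 5 values {2, 3, 5, 6, 7}, so each is used; only t₂ can be 2, hence t₂ = 2.
t₁ and t₃ between them cover only {3, 7} — a naked pair. Remove those values from t₄, t₅.
No further eliminations apply; t₁ can still be any of 3, 7.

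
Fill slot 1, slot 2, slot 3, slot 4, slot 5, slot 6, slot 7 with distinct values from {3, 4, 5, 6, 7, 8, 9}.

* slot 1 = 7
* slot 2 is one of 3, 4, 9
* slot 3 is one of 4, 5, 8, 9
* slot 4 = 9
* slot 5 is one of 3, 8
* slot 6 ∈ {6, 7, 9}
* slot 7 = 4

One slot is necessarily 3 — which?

slot 2

slot 1's domain is down to {7}, so slot 1 = 7. Strike 7 from slot 6.
That leaves slot 4 = 9. Strike 9 from slot 2, slot 3, slot 6.
That leaves slot 6 = 6.
slot 7 has just one choice, so slot 7 = 4. Remove 4 from slot 2, slot 3.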